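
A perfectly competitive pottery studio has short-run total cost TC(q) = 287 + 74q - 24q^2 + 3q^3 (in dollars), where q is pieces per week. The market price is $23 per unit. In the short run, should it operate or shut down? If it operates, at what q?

From TC, MC = TC'(q) = 74 - 48q + 9q^2 and AVC = VC/q = 74 - 24q + 3q^2.
AVC hits its minimum where MC = AVC, at q = 4, giving min AVC = 74 - 24·4 + 3·4^2 = $26.
Since P = $23 < min AVC = $26, price fails to cover variable cost at any output.
Best response: produce nothing and absorb the $287 fixed cost.

Shut down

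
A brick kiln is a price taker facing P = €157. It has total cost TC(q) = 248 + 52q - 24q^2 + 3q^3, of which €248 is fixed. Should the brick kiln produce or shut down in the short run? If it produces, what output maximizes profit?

Variable cost is VC = 52q - 24q^2 + 3q^3, so AVC = VC/q = 52 - 24q + 3q^2 and MC = dTC/dq = 52 - 48q + 9q^2.
AVC is minimized where dAVC/dq = -24 + 6q = 0, at q = 4; min AVC = 52 - 24·4 + 3·4^2 = €4.
Because €157 ≥ €4, revenue can cover variable cost; the firm operates.
Solving P = MC: -105 - 48q + 9q^2 = 0 ⇒ q = -5/3 or 7. On the upward-sloping branch, q* = 7.
Check: AVC at q = 7 is €31 ≤ P, so revenue covers variable cost.
Profit = P·q − TC = 157·7 − 465 = €634.

Produce at q = 7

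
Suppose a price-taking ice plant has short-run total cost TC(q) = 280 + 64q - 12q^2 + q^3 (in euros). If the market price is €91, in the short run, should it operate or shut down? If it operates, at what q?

Produce at q = 9

Strip out fixed cost: VC = 64q - 12q^2 + q^3. Then AVC = 64 - 12q + q^2 and MC = 64 - 24q + 3q^2.
AVC hits its minimum where MC = AVC, at q = 6, giving min AVC = 64 - 12·6 + 6^2 = €28.
Since P = €91 ≥ min AVC = €28, price covers variable cost and the firm should produce.
P = MC gives -27 - 24q + 3q^2 = 0, with roots -1 and 9. Take the larger (rising MC): q* = 9.
Check: AVC at q = 9 is €37 ≤ P, so revenue covers variable cost.
Profit = P·q − TC = 91·9 − 613 = €206.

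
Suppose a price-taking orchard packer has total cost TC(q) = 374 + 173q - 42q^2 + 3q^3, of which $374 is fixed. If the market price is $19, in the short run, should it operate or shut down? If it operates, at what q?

Shut down

Variable cost is VC = 173q - 42q^2 + 3q^3, so AVC = VC/q = 173 - 42q + 3q^2 and MC = dTC/dq = 173 - 84q + 9q^2.
The AVC parabola has its vertex at q = 42/6 = 7, where AVC = 173 - 42·7 + 3·7^2 = $26.
Since P = $19 < min AVC = $26, price fails to cover variable cost at any output.
Best response: produce nothing and absorb the $374 fixed cost.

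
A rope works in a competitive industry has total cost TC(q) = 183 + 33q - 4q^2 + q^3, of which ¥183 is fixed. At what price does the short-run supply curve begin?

¥29 per unit

The shutdown price is the minimum of AVC. VC = 33q - 4q^2 + q^3, so AVC = 33 - 4q + q^2.
dAVC/dq = -4 + 2q = 0 gives q = 2. min AVC = 33 - 4·2 + 2^2 = 29.
The firm shuts down for any P below ¥29.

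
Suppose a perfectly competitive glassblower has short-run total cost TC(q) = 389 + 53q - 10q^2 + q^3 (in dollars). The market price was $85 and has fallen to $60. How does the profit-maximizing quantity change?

Output falls from 8 to 7

MC = 53 - 20q + 3q^2; the shutdown threshold is min AVC = $28 (at q = 5).
With P = $85 above the shutdown price, P = MC gives q = 8.
At P = $60 ≥ min AVC, set P = MC: q = 7. The firm stays open but cuts output.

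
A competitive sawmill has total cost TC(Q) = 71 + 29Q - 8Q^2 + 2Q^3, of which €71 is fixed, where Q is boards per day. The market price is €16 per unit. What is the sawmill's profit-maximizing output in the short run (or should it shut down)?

Shut down

From TC, MC = TC'(Q) = 29 - 16Q + 6Q^2 and AVC = VC/Q = 29 - 8Q + 2Q^2.
The AVC parabola has its vertex at Q = 8/4 = 2, where AVC = 29 - 8·2 + 2·2^2 = €21.
Since P = €16 < min AVC = €21, price fails to cover variable cost at any output.
Shutting down limits the loss to fixed cost, €71.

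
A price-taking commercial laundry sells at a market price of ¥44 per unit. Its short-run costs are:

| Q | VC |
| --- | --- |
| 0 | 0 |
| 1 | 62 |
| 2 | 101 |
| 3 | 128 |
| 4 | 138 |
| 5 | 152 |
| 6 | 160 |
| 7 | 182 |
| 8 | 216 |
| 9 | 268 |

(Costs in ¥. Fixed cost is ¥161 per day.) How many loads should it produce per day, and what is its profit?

Q = 8; profit = -¥25

Profit at each row (π = 44Q − TC): Q=0: -161; Q=1: -179; Q=2: -174; Q=3: -157; Q=4: -123; Q=5: -93; Q=6: -57; Q=7: -35; Q=8: -25; Q=9: -33.
Profit is maximized at Q = 8. AVC there is 216/8 = ¥27 ≤ P, so producing beats shutting down (which would give -¥161).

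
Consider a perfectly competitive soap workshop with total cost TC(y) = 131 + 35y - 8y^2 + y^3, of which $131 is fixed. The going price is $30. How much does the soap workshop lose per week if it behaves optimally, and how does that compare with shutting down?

AVC = 35 - 8y + y^2; min AVC = $19 at y = 4. Since P = $30 ≥ min AVC, the firm produces.
MC = 35 - 16y + 3y^2. Setting P = MC and taking the root on the rising branch gives y* = 5.
TR = 30·5 = 150. TC = 131 + 100 = 231. Profit = 150 − 231 = -$81.
That loss of $81 beats the $131 the firm would lose by shutting down; producing recovers $50 of fixed cost.

Profit = -$81 at y = 5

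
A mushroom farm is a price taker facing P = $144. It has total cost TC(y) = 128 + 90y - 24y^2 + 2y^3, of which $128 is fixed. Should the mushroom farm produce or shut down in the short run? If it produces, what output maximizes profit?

Produce at y = 9

Strip out fixed cost: VC = 90y - 24y^2 + 2y^3. Then AVC = 90 - 24y + 2y^2 and MC = 90 - 48y + 6y^2.
AVC hits its minimum where MC = AVC, at y = 6, giving min AVC = 90 - 24·6 + 2·6^2 = $18.
Since P = $144 ≥ min AVC = $18, price covers variable cost and the firm should produce.
Set P = MC: 144 = 90 - 48y + 6y^2 → -54 - 48y + 6y^2 = 0. The roots are y = -1 and y = 9; the profit-maximizing output is on the rising part of MC, so y* = 9.
Check: AVC at y = 9 is $36 ≤ P, so revenue covers variable cost.
Profit = P·y − TC = 144·9 − 452 = $844.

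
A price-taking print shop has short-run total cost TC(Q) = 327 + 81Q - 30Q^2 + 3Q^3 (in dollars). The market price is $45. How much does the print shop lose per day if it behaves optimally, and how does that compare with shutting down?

Profit = -$111 at Q = 6

AVC = 81 - 30Q + 3Q^2 has its minimum $6 at Q = 5; price $45 clears that bar, so the firm operates.
With MC = 81 - 60Q + 9Q^2, P = MC on the upward-sloping part at Q* = 6.
TR = 45·6 = 270. TC = 327 + 54 = 381. Profit = 270 − 381 = -$111.
That loss of $111 beats the $327 the firm would lose by shutting down; producing recovers $216 of fixed cost.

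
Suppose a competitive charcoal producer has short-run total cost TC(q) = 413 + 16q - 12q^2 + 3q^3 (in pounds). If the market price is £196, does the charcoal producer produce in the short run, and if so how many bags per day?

Produce at q = 6

Variable cost is VC = 16q - 12q^2 + 3q^3, so AVC = VC/q = 16 - 12q + 3q^2 and MC = dTC/dq = 16 - 24q + 9q^2.
AVC is minimized where dAVC/dq = -12 + 6q = 0, at q = 2; min AVC = 16 - 12·2 + 3·2^2 = £4.
Since P = £196 ≥ min AVC = £4, price covers variable cost and the firm should produce.
P = MC gives -180 - 24q + 9q^2 = 0, with roots -10/3 and 6. Take the larger (rising MC): q* = 6.
Check: AVC at q = 6 is £52 ≤ P, so revenue covers variable cost.
Profit = P·q − TC = 196·6 − 725 = £451.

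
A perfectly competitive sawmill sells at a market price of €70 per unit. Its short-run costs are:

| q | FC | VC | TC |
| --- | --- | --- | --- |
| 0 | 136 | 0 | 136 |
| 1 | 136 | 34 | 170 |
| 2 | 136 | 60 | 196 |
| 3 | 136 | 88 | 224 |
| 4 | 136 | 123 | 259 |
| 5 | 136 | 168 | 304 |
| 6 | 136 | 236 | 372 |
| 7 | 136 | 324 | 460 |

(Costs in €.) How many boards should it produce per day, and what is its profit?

Tabulate TR − TC: q=0: -136; q=1: -100; q=2: -56; q=3: -14; q=4: 21; q=5: 46; q=6: 48; q=7: 30.
Profit is maximized at q = 6. AVC there is 236/6 = €39.33 ≤ P, so producing beats shutting down (which would give -€136).

q = 6; profit = €48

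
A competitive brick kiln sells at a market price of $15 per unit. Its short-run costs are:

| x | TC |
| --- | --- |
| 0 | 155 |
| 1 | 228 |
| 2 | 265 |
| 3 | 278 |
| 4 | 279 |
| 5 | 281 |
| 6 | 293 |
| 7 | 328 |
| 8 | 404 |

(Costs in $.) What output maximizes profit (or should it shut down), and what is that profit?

x = 0 (shut down); profit = -$155

Compute π = P·x − TC at each output: x=0: -155; x=1: -213; x=2: -235; x=3: -233; x=4: -219; x=5: -206; x=6: -203; x=7: -223; x=8: -284.
Profit is highest at x = 0. Equivalently, the lowest AVC in the table is 138/6 ≈ $23 at x = 6, and P = $15 falls below it — price never covers variable cost, so the firm shuts down and loses only its fixed cost.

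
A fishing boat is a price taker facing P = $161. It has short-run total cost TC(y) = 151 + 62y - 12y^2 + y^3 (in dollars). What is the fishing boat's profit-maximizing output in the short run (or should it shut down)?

From TC, MC = TC'(y) = 62 - 24y + 3y^2 and AVC = VC/y = 62 - 12y + y^2.
The AVC parabola has its vertex at y = 12/2 = 6, where AVC = 62 - 12·6 + 6^2 = $26.
Since P = $161 ≥ min AVC = $26, price covers variable cost and the firm should produce.
Solving P = MC: -99 - 24y + 3y^2 = 0 ⇒ y = -3 or 11. On the upward-sloping branch, y* = 11.
Check: AVC at y = 11 is $51 ≤ P, so revenue covers variable cost.
Profit = P·y − TC = 161·11 − 712 = $1059.

Produce at y = 11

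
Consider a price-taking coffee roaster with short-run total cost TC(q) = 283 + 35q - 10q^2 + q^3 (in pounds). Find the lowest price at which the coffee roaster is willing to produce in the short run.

The shutdown price is the minimum of AVC. VC = 35q - 10q^2 + q^3, so AVC = 35 - 10q + q^2.
At the minimum of AVC, MC = AVC. MC = 35 - 20q + 3q^2; setting MC = AVC gives 2q^2 - 10q = 0, so q = 5. min AVC = 10.
The firm shuts down for any P below £10.

£10 per unit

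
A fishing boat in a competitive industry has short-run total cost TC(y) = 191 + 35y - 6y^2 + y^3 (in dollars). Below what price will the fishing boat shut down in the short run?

Short-run supply begins at min AVC. From VC = 35y - 6y^2 + y^3, AVC = 35 - 6y + y^2.
At the minimum of AVC, MC = AVC. MC = 35 - 12y + 3y^2; setting MC = AVC gives 2y^2 - 6y = 0, so y = 3. min AVC = 26.
The firm shuts down for any P below $26.

$26 per unit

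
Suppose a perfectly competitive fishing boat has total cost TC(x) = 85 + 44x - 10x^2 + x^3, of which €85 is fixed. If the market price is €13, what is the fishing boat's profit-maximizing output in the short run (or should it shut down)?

Shut down

From TC, MC = TC'(x) = 44 - 20x + 3x^2 and AVC = VC/x = 44 - 10x + x^2.
AVC hits its minimum where MC = AVC, at x = 5, giving min AVC = 44 - 10·5 + 5^2 = €19.
With P < min AVC (€13 < €19), every unit sold adds to the loss.
Shutting down limits the loss to fixed cost, €85.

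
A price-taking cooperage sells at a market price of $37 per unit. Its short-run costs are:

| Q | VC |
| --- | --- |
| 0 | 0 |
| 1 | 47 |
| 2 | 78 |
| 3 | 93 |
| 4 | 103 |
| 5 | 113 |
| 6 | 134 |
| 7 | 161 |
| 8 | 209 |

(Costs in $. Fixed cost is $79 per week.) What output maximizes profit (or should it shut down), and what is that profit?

Q = 7; profit = $19

Tabulate TR − TC: Q=0: -79; Q=1: -89; Q=2: -83; Q=3: -61; Q=4: -34; Q=5: -7; Q=6: 9; Q=7: 19; Q=8: 8.
Profit is maximized at Q = 7. AVC there is 161/7 = $23 ≤ P, so producing beats shutting down (which would give -$79).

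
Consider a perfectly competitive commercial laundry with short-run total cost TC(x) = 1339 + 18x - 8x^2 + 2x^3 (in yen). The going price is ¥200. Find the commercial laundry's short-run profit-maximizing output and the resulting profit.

AVC = 18 - 8x + 2x^2; min AVC = ¥10 at x = 2. Since P = ¥200 ≥ min AVC, the firm produces.
MC = 18 - 16x + 6x^2. Setting P = MC and taking the root on the rising branch gives x* = 7.
TR = 200·7 = 1400. TC = 1339 + 420 = 1759. Profit = 1400 − 1759 = -¥359.
That loss of ¥359 beats the ¥1339 the firm would lose by shutting down; producing recovers ¥980 of fixed cost.

Profit = -¥359 at x = 7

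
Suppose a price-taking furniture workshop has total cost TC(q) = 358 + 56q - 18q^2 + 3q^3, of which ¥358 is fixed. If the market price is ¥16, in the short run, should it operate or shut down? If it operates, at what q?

Shut down

From TC, MC = TC'(q) = 56 - 36q + 9q^2 and AVC = VC/q = 56 - 18q + 3q^2.
AVC hits its minimum where MC = AVC, at q = 3, giving min AVC = 56 - 18·3 + 3·3^2 = ¥29.
Since P = ¥16 < min AVC = ¥29, price fails to cover variable cost at any output.
Shutting down limits the loss to fixed cost, ¥358.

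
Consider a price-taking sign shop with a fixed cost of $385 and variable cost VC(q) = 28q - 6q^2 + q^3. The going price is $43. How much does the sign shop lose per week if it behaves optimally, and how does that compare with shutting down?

AVC = 28 - 6q + q^2 has its minimum $19 at q = 3; price $43 clears that bar, so the firm operates.
With MC = 28 - 12q + 3q^2, P = MC on the upward-sloping part at q* = 5.
TR = 43·5 = 215. TC = 385 + 115 = 500. Profit = 215 − 500 = -$285.
By producing, the firm covers all variable cost plus $100 of fixed cost; shutting down would lose the full $385.

Profit = -$285 at q = 5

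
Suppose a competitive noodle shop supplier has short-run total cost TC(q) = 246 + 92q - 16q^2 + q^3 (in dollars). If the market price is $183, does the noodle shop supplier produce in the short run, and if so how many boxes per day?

Produce at q = 13

Strip out fixed cost: VC = 92q - 16q^2 + q^3. Then AVC = 92 - 16q + q^2 and MC = 92 - 32q + 3q^2.
The AVC parabola has its vertex at q = 16/2 = 8, where AVC = 92 - 16·8 + 8^2 = $28.
Since P = $183 ≥ min AVC = $28, price covers variable cost and the firm should produce.
Set P = MC: 183 = 92 - 32q + 3q^2 → -91 - 32q + 3q^2 = 0. The roots are q = -7/3 and q = 13; the profit-maximizing output is on the rising part of MC, so q* = 13.
Check: AVC at q = 13 is $53 ≤ P, so revenue covers variable cost.
Profit = P·q − TC = 183·13 − 935 = $1444.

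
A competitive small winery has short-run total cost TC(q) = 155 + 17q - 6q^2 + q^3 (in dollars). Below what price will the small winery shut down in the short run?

$8 per unit

The shutdown price is the minimum of AVC. VC = 17q - 6q^2 + q^3, so AVC = 17 - 6q + q^2.
dAVC/dq = -6 + 2q = 0 gives q = 3. min AVC = 17 - 6·3 + 3^2 = 8.
So the shutdown price is $8.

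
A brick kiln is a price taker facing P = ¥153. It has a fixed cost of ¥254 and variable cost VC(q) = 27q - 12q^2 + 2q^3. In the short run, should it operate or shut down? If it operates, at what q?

From TC, MC = TC'(q) = 27 - 24q + 6q^2 and AVC = VC/q = 27 - 12q + 2q^2.
AVC hits its minimum where MC = AVC, at q = 3, giving min AVC = 27 - 12·3 + 2·3^2 = ¥9.
Because ¥153 ≥ ¥9, revenue can cover variable cost; the firm operates.
P = MC gives -126 - 24q + 6q^2 = 0, with roots -3 and 7. Take the larger (rising MC): q* = 7.
Check: AVC at q = 7 is ¥41 ≤ P, so revenue covers variable cost.
Profit = P·q − TC = 153·7 − 541 = ¥530.

Produce at q = 7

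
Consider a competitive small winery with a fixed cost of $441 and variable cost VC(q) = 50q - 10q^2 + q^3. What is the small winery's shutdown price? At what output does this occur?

$25 per unit, at q = 5

The firm shuts down when price falls below the minimum of average variable cost. AVC = VC/q = 50 - 10q + q^2.
dAVC/dq = -10 + 2q = 0 gives q = 5. min AVC = 50 - 10·5 + 5^2 = 25.
For P < $25 the firm produces nothing.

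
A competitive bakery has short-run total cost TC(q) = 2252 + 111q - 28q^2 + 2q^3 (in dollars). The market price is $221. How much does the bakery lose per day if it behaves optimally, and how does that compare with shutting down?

AVC = 111 - 28q + 2q^2; min AVC = $13 at q = 7. Since P = $221 ≥ min AVC, the firm produces.
MC = 111 - 56q + 6q^2. Setting P = MC and taking the root on the rising branch gives q* = 11.
TR = 221·11 = 2431. TC = 2252 + 495 = 2747. Profit = 2431 − 2747 = -$316.
That loss of $316 beats the $2252 the firm would lose by shutting down; producing recovers $1936 of fixed cost.

Profit = -$316 at q = 11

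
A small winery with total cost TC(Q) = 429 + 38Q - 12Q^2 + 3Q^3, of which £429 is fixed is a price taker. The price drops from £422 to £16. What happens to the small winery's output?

Output falls from 8 to 0 (the firm shuts down)

MC = 38 - 24Q + 9Q^2; the shutdown threshold is min AVC = £26 (at Q = 2).
With P = £422 above the shutdown price, P = MC gives Q = 8.
At P = £16 < min AVC = £26, price no longer covers variable cost at any output, so the firm shuts down: Q = 0.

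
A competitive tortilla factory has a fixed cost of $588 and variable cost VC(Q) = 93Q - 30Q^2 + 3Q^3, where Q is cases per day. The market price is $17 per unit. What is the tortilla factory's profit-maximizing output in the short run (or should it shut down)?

Shut down

Strip out fixed cost: VC = 93Q - 30Q^2 + 3Q^3. Then AVC = 93 - 30Q + 3Q^2 and MC = 93 - 60Q + 9Q^2.
The AVC parabola has its vertex at Q = 30/6 = 5, where AVC = 93 - 30·5 + 3·5^2 = $18.
With P < min AVC ($17 < $18), every unit sold adds to the loss.
Best response: produce nothing and absorb the $588 fixed cost.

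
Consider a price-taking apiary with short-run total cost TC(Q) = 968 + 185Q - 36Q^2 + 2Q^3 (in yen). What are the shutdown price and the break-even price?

Shutdown price = ¥23; break-even price = ¥119

AVC = 185 - 36Q + 2Q^2; minimized at Q = 9, giving min AVC = ¥23. That is the shutdown price.
ATC = 968/Q + 185 - 36Q + 2Q^2. Setting dATC/dQ = −968/Q^2 − 36 + 4Q = 0 gives Q = 11 (since 4·11^3 − 36·11^2 = 968).
min ATC = 968/11 + 185 − 36·11 + 2·11^2 = ¥119. That is the break-even price.
Between these two prices the firm operates at a loss; above ¥119 it earns a profit.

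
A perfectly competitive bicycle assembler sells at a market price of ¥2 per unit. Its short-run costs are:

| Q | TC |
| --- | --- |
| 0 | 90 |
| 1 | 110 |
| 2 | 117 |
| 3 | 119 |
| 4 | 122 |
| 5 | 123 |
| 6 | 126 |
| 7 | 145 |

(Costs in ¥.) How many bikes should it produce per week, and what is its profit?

Q = 0 (shut down); profit = -¥90

Profit at each row (π = 2Q − TC): Q=0: -90; Q=1: -108; Q=2: -113; Q=3: -113; Q=4: -114; Q=5: -113; Q=6: -114; Q=7: -131.
Profit is highest at Q = 0. Equivalently, the lowest AVC in the table is 36/6 ≈ ¥6 at Q = 6, and P = ¥2 falls below it — price never covers variable cost, so the firm shuts down and loses only its fixed cost.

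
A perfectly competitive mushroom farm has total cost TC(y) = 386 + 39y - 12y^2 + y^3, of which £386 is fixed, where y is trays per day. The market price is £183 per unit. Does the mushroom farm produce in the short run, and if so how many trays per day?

Strip out fixed cost: VC = 39y - 12y^2 + y^3. Then AVC = 39 - 12y + y^2 and MC = 39 - 24y + 3y^2.
AVC is minimized where dAVC/dy = -12 + 2y = 0, at y = 6; min AVC = 39 - 12·6 + 6^2 = £3.
P = £183 exceeds min AVC = £3, so the firm stays open.
P = MC gives -144 - 24y + 3y^2 = 0, with roots -4 and 12. Take the larger (rising MC): y* = 12.
Check: AVC at y = 12 is £39 ≤ P, so revenue covers variable cost.
Profit = P·y − TC = 183·12 − 854 = £1342.

Produce at y = 12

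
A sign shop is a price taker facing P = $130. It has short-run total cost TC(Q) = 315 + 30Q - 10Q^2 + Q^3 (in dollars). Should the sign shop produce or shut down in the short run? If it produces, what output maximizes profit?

Produce at Q = 10

Variable cost is VC = 30Q - 10Q^2 + Q^3, so AVC = VC/Q = 30 - 10Q + Q^2 and MC = dTC/dQ = 30 - 20Q + 3Q^2.
AVC is minimized where dAVC/dQ = -10 + 2Q = 0, at Q = 5; min AVC = 30 - 10·5 + 5^2 = $5.
Since P = $130 ≥ min AVC = $5, price covers variable cost and the firm should produce.
P = MC gives -100 - 20Q + 3Q^2 = 0, with roots -10/3 and 10. Take the larger (rising MC): Q* = 10.
Check: AVC at Q = 10 is $30 ≤ P, so revenue covers variable cost.
Profit = P·Q − TC = 130·10 − 615 = $685.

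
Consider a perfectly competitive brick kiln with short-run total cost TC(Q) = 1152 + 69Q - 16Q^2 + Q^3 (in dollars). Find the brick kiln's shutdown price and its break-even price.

Shutdown price = $5; break-even price = $117

AVC = 69 - 16Q + Q^2; minimized at Q = 8, giving min AVC = $5. That is the shutdown price.
ATC = 1152/Q + 69 - 16Q + Q^2. Setting dATC/dQ = −1152/Q^2 − 16 + 2Q = 0 gives Q = 12 (since 2·12^3 − 16·12^2 = 1152).
min ATC = 1152/12 + 69 − 16·12 + 12^2 = $117. That is the break-even price.
Between these two prices the firm operates at a loss; above $117 it earns a profit.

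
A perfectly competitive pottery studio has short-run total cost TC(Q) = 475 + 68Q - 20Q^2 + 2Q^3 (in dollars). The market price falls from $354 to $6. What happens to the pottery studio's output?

Output falls from 11 to 0 (the firm shuts down)

MC = 68 - 40Q + 6Q^2; the shutdown threshold is min AVC = $18 (at Q = 5).
With P = $354 above the shutdown price, P = MC gives Q = 11.
At P = $6 < min AVC = $18, price no longer covers variable cost at any output, so the firm shuts down: Q = 0.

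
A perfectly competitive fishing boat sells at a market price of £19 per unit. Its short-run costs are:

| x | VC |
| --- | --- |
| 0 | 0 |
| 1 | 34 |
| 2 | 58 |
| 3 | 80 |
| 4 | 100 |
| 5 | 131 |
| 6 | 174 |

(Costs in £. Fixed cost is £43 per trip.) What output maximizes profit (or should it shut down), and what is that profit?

x = 0 (shut down); profit = -£43

Tabulate TR − TC: x=0: -43; x=1: -58; x=2: -63; x=3: -66; x=4: -67; x=5: -79; x=6: -103.
Profit is highest at x = 0. Equivalently, the lowest AVC in the table is 100/4 ≈ £25 at x = 4, and P = £19 falls below it — price never covers variable cost, so the firm shuts down and loses only its fixed cost.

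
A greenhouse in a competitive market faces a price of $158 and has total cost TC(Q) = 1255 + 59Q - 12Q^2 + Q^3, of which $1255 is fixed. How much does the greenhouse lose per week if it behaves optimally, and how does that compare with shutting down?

AVC = 59 - 12Q + Q^2; min AVC = $23 at Q = 6. Since P = $158 ≥ min AVC, the firm produces.
With MC = 59 - 24Q + 3Q^2, P = MC on the upward-sloping part at Q* = 11.
TR = 158·11 = 1738. TC = 1255 + 528 = 1783. Profit = 1738 − 1783 = -$45.
That loss of $45 beats the $1255 the firm would lose by shutting down; producing recovers $1210 of fixed cost.

Profit = -$45 at Q = 11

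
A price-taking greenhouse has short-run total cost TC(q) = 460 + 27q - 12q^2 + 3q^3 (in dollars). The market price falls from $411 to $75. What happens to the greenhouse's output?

Output falls from 8 to 4

AVC = 27 - 12q + 3q^2, minimized at q = 2 where min AVC = $15. MC = 27 - 24q + 9q^2.
With P = $411 above the shutdown price, P = MC gives q = 8.
At P = $75 ≥ min AVC, set P = MC: q = 4. The firm stays open but cuts output.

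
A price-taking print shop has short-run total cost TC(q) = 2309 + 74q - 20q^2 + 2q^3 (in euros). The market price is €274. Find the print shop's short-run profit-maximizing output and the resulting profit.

Profit = -€309 at q = 10

AVC = 74 - 20q + 2q^2; min AVC = €24 at q = 5. Since P = €274 ≥ min AVC, the firm produces.
MC = 74 - 40q + 6q^2. Setting P = MC and taking the root on the rising branch gives q* = 10.
TR = 274·10 = 2740. TC = 2309 + 740 = 3049. Profit = 2740 − 3049 = -€309.
Shutting down would mean losing the fixed cost of €2309, so operating at a loss of €309 is better by €2000.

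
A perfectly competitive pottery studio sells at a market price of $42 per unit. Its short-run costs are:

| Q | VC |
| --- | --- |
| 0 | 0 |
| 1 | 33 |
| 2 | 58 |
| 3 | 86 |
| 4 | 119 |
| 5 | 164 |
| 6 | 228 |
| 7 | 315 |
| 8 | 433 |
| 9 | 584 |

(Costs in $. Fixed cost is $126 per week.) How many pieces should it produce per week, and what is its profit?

Profit at each row (π = 42Q − TC): Q=0: -126; Q=1: -117; Q=2: -100; Q=3: -86; Q=4: -77; Q=5: -80; Q=6: -102; Q=7: -147; Q=8: -223; Q=9: -332.
Profit is maximized at Q = 4. AVC there is 119/4 = $29.75 ≤ P, so producing beats shutting down (which would give -$126).

Q = 4; profit = -$77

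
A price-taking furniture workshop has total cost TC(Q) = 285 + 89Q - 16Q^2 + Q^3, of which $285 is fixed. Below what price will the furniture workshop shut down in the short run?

The shutdown price is the minimum of AVC. VC = 89Q - 16Q^2 + Q^3, so AVC = 89 - 16Q + Q^2.
dAVC/dQ = -16 + 2Q = 0 gives Q = 8. min AVC = 89 - 16·8 + 8^2 = 25.
The firm shuts down for any P below $25.

$25 per unit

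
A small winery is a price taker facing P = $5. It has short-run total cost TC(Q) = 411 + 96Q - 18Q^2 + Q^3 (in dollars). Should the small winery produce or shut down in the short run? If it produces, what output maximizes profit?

Shut down

Strip out fixed cost: VC = 96Q - 18Q^2 + Q^3. Then AVC = 96 - 18Q + Q^2 and MC = 96 - 36Q + 3Q^2.
AVC is minimized where dAVC/dQ = -18 + 2Q = 0, at Q = 9; min AVC = 96 - 18·9 + 9^2 = $15.
P = $5 lies below min AVC = $15; no output level covers variable cost.
The firm minimizes its loss by shutting down and losing only its fixed cost of $411.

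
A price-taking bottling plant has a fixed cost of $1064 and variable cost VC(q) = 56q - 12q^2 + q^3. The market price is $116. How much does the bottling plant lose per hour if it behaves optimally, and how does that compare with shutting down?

AVC = 56 - 12q + q^2; min AVC = $20 at q = 6. Since P = $116 ≥ min AVC, the firm produces.
With MC = 56 - 24q + 3q^2, P = MC on the upward-sloping part at q* = 10.
TR = 116·10 = 1160. TC = 1064 + 360 = 1424. Profit = 1160 − 1424 = -$264.
Shutting down would mean losing the fixed cost of $1064, so operating at a loss of $264 is better by $800.

Profit = -$264 at q = 10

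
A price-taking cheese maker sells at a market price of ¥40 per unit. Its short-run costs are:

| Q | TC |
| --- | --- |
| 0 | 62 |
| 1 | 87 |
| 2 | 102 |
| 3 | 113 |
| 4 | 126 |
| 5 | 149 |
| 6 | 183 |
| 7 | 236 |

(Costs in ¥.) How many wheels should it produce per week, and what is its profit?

Compute π = P·Q − TC at each output: Q=0: -62; Q=1: -47; Q=2: -22; Q=3: 7; Q=4: 34; Q=5: 51; Q=6: 57; Q=7: 44.
Profit is maximized at Q = 6. AVC there is 121/6 = ¥20.17 ≤ P, so producing beats shutting down (which would give -¥62).

Q = 6; profit = ¥57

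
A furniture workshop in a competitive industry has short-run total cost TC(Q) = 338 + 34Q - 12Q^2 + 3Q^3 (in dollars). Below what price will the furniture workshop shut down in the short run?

$22 per unit

The shutdown price is the minimum of AVC. VC = 34Q - 12Q^2 + 3Q^3, so AVC = 34 - 12Q + 3Q^2.
At the minimum of AVC, MC = AVC. MC = 34 - 24Q + 9Q^2; setting MC = AVC gives 6Q^2 - 12Q = 0, so Q = 2. min AVC = 22.
So the shutdown price is $22.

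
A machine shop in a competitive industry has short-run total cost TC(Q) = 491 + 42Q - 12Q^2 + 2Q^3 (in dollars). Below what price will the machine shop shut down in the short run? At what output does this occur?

$24 per unit, at Q = 3

Short-run supply begins at min AVC. From VC = 42Q - 12Q^2 + 2Q^3, AVC = 42 - 12Q + 2Q^2.
At the minimum of AVC, MC = AVC. MC = 42 - 24Q + 6Q^2; setting MC = AVC gives 4Q^2 - 12Q = 0, so Q = 3. min AVC = 24.
So the shutdown price is $24.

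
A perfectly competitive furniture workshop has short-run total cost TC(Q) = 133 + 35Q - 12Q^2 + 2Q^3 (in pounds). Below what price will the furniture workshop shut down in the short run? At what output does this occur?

The firm shuts down when price falls below the minimum of average variable cost. AVC = VC/Q = 35 - 12Q + 2Q^2.
dAVC/dQ = -12 + 4Q = 0 gives Q = 3. min AVC = 35 - 12·3 + 2·3^2 = 17.
So the shutdown price is £17.

£17 per unit, at Q = 3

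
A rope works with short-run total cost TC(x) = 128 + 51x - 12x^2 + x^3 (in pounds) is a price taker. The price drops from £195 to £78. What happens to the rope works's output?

Output falls from 12 to 9

MC = 51 - 24x + 3x^2; the shutdown threshold is min AVC = £15 (at x = 6).
At P = £195 ≥ min AVC, set P = MC on the rising branch: x = 12.
At P = £78 ≥ min AVC, set P = MC: x = 9. The firm stays open but cuts output.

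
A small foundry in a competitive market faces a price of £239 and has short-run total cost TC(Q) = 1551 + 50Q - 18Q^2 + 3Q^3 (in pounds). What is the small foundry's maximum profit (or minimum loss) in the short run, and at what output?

Profit = -£375 at Q = 7

AVC = 50 - 18Q + 3Q^2 has its minimum £23 at Q = 3; price £239 clears that bar, so the firm operates.
MC = 50 - 36Q + 9Q^2. Setting P = MC and taking the root on the rising branch gives Q* = 7.
TR = 239·7 = 1673. TC = 1551 + 497 = 2048. Profit = 1673 − 2048 = -£375.
Shutting down would mean losing the fixed cost of £1551, so operating at a loss of £375 is better by £1176.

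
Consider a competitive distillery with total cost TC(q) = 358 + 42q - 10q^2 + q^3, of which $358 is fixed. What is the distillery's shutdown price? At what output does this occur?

The firm shuts down when price falls below the minimum of average variable cost. AVC = VC/q = 42 - 10q + q^2.
dAVC/dq = -10 + 2q = 0 gives q = 5. min AVC = 42 - 10·5 + 5^2 = 17.
For P < $17 the firm produces nothing.

$17 per unit, at q = 5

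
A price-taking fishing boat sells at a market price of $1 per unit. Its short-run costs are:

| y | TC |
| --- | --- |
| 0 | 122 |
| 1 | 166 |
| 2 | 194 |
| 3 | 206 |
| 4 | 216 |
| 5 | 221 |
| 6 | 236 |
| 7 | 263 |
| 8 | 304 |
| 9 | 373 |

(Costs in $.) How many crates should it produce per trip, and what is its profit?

Profit at each row (π = 1y − TC): y=0: -122; y=1: -165; y=2: -192; y=3: -203; y=4: -212; y=5: -216; y=6: -230; y=7: -256; y=8: -296; y=9: -364.
Profit is highest at y = 0. Equivalently, the lowest AVC in the table is 114/6 ≈ $19 at y = 6, and P = $1 falls below it — price never covers variable cost, so the firm shuts down and loses only its fixed cost.

y = 0 (shut down); profit = -$122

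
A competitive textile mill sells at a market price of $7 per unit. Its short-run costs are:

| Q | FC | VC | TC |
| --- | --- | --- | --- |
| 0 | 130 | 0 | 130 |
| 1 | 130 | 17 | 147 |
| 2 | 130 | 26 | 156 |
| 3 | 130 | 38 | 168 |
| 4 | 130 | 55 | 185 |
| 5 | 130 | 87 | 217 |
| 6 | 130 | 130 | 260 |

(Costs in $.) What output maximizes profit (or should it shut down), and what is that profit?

Tabulate TR − TC: Q=0: -130; Q=1: -140; Q=2: -142; Q=3: -147; Q=4: -157; Q=5: -182; Q=6: -218.
Profit is highest at Q = 0. Equivalently, the lowest AVC in the table is 38/3 ≈ $12.67 at Q = 3, and P = $7 falls below it — price never covers variable cost, so the firm shuts down and loses only its fixed cost.

Q = 0 (shut down); profit = -$130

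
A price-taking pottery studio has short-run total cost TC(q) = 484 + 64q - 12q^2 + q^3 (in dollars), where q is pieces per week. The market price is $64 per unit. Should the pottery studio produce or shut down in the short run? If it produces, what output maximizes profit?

Strip out fixed cost: VC = 64q - 12q^2 + q^3. Then AVC = 64 - 12q + q^2 and MC = 64 - 24q + 3q^2.
The AVC parabola has its vertex at q = 12/2 = 6, where AVC = 64 - 12·6 + 6^2 = $28.
Since P = $64 ≥ min AVC = $28, price covers variable cost and the firm should produce.
Solving P = MC: -24q + 3q^2 = 0 ⇒ q = 0 or 8. On the upward-sloping branch, q* = 8.
Check: AVC at q = 8 is $32 ≤ P, so revenue covers variable cost.
Profit = P·q − TC = 64·8 − 740 = -$228, a loss, but smaller than the $484 fixed cost the firm would lose by shutting down.

Produce at q = 8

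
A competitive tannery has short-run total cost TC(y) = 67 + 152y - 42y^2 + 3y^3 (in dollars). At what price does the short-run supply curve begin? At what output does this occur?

The shutdown price is the minimum of AVC. VC = 152y - 42y^2 + 3y^3, so AVC = 152 - 42y + 3y^2.
dAVC/dy = -42 + 6y = 0 gives y = 7. min AVC = 152 - 42·7 + 3·7^2 = 5.
The firm shuts down for any P below $5.

$5 per unit, at y = 7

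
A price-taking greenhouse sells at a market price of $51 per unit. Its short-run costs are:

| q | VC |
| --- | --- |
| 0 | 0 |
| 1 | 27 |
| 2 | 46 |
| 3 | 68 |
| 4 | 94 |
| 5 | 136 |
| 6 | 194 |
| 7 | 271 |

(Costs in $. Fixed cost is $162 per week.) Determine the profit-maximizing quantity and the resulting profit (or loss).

Profit at each row (π = 51q − TC): q=0: -162; q=1: -138; q=2: -106; q=3: -77; q=4: -52; q=5: -43; q=6: -50; q=7: -76.
Profit is maximized at q = 5. AVC there is 136/5 = $27.20 ≤ P, so producing beats shutting down (which would give -$162).

q = 5; profit = -$43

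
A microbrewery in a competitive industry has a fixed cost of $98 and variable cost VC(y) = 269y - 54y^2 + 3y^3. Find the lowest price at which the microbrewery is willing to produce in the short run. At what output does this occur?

$26 per unit, at y = 9

The firm shuts down when price falls below the minimum of average variable cost. AVC = VC/y = 269 - 54y + 3y^2.
At the minimum of AVC, MC = AVC. MC = 269 - 108y + 9y^2; setting MC = AVC gives 6y^2 - 54y = 0, so y = 9. min AVC = 26.
So the shutdown price is $26.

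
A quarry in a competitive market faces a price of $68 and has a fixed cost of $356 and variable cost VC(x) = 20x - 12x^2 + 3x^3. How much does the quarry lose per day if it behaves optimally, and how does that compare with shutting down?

AVC = 20 - 12x + 3x^2 has its minimum $8 at x = 2; price $68 clears that bar, so the firm operates.
MC = 20 - 24x + 9x^2. Setting P = MC and taking the root on the rising branch gives x* = 4.
TR = 68·4 = 272. TC = 356 + 80 = 436. Profit = 272 − 436 = -$164.
That loss of $164 beats the $356 the firm would lose by shutting down; producing recovers $192 of fixed cost.

Profit = -$164 at x = 4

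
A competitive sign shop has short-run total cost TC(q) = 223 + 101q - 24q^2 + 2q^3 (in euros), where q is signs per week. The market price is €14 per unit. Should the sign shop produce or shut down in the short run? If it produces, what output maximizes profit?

From TC, MC = TC'(q) = 101 - 48q + 6q^2 and AVC = VC/q = 101 - 24q + 2q^2.
AVC hits its minimum where MC = AVC, at q = 6, giving min AVC = 101 - 24·6 + 2·6^2 = €29.
Since P = €14 < min AVC = €29, price fails to cover variable cost at any output.
Best response: produce nothing and absorb the €223 fixed cost.

Shut down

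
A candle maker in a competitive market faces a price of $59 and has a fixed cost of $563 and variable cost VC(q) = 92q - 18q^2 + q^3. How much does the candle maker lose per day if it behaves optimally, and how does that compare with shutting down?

Profit = -$79 at q = 11

AVC = 92 - 18q + q^2 has its minimum $11 at q = 9; price $59 clears that bar, so the firm operates.
MC = 92 - 36q + 3q^2. Setting P = MC and taking the root on the rising branch gives q* = 11.
TR = 59·11 = 649. TC = 563 + 165 = 728. Profit = 649 − 728 = -$79.
That loss of $79 beats the $563 the firm would lose by shutting down; producing recovers $484 of fixed cost.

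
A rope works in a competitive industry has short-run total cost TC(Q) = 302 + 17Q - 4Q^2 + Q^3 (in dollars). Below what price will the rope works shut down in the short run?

The firm shuts down when price falls below the minimum of average variable cost. AVC = VC/Q = 17 - 4Q + Q^2.
dAVC/dQ = -4 + 2Q = 0 gives Q = 2. min AVC = 17 - 4·2 + 2^2 = 13.
For P < $13 the firm produces nothing.

$13 per unit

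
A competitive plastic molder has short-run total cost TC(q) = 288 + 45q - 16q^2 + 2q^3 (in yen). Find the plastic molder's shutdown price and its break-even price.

AVC = 45 - 16q + 2q^2; minimized at q = 4, giving min AVC = ¥13. That is the shutdown price.
ATC = 288/q + 45 - 16q + 2q^2. Setting dATC/dq = −288/q^2 − 16 + 4q = 0 gives q = 6 (since 4·6^3 − 16·6^2 = 288).
min ATC = 288/6 + 45 − 16·6 + 2·6^2 = ¥69. That is the break-even price.
For ¥13 ≤ P < ¥69 the firm produces at a loss; below ¥13 it shuts down.

Shutdown price = ¥13; break-even price = ¥69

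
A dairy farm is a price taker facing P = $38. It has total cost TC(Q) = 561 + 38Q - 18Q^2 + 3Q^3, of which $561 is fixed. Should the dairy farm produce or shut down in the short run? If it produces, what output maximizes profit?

Produce at Q = 4

From TC, MC = TC'(Q) = 38 - 36Q + 9Q^2 and AVC = VC/Q = 38 - 18Q + 3Q^2.
AVC is minimized where dAVC/dQ = -18 + 6Q = 0, at Q = 3; min AVC = 38 - 18·3 + 3·3^2 = $11.
P = $38 exceeds min AVC = $11, so the firm stays open.
P = MC gives -36Q + 9Q^2 = 0, with roots 0 and 4. Take the larger (rising MC): Q* = 4.
Check: AVC at Q = 4 is $14 ≤ P, so revenue covers variable cost.
Profit = P·Q − TC = 38·4 − 617 = -$465, a loss, but smaller than the $561 fixed cost the firm would lose by shutting down.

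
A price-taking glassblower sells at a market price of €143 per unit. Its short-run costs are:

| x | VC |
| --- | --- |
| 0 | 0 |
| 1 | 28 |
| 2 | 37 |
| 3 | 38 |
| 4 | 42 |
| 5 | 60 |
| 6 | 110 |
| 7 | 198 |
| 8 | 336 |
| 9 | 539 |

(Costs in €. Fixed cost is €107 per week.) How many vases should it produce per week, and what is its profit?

Profit at each row (π = 143x − TC): x=0: -107; x=1: 8; x=2: 142; x=3: 284; x=4: 423; x=5: 548; x=6: 641; x=7: 696; x=8: 701; x=9: 641.
Profit is maximized at x = 8. AVC there is 336/8 = €42 ≤ P, so producing beats shutting down (which would give -€107).

x = 8; profit = €701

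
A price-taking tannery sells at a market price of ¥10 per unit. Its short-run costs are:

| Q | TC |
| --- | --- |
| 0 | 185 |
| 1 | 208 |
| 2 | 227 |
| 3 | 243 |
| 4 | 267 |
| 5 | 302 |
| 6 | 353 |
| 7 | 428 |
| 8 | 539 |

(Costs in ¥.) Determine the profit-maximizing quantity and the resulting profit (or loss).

Profit at each row (π = 10Q − TC): Q=0: -185; Q=1: -198; Q=2: -207; Q=3: -213; Q=4: -227; Q=5: -252; Q=6: -293; Q=7: -358; Q=8: -459.
Profit is highest at Q = 0. Equivalently, the lowest AVC in the table is 58/3 ≈ ¥19.33 at Q = 3, and P = ¥10 falls below it — price never covers variable cost, so the firm shuts down and loses only its fixed cost.

Q = 0 (shut down); profit = -¥185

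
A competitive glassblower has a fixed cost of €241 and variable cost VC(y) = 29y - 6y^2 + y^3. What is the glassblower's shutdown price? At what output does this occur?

Short-run supply begins at min AVC. From VC = 29y - 6y^2 + y^3, AVC = 29 - 6y + y^2.
At the minimum of AVC, MC = AVC. MC = 29 - 12y + 3y^2; setting MC = AVC gives 2y^2 - 6y = 0, so y = 3. min AVC = 20.
So the shutdown price is €20.

€20 per unit, at y = 3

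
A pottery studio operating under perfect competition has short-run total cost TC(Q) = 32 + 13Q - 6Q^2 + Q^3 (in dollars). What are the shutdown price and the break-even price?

Shutdown price = $4; break-even price = $13

AVC = 13 - 6Q + Q^2; minimized at Q = 3, giving min AVC = $4. That is the shutdown price.
ATC = 32/Q + 13 - 6Q + Q^2. Setting dATC/dQ = −32/Q^2 − 6 + 2Q = 0 gives Q = 4 (since 2·4^3 − 6·4^2 = 32).
min ATC = 32/4 + 13 − 6·4 + 4^2 = $13. That is the break-even price.
Between these two prices the firm operates at a loss; above $13 it earns a profit.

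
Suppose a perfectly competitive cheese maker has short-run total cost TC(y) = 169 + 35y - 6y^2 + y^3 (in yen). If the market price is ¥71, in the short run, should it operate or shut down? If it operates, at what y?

Variable cost is VC = 35y - 6y^2 + y^3, so AVC = VC/y = 35 - 6y + y^2 and MC = dTC/dy = 35 - 12y + 3y^2.
AVC hits its minimum where MC = AVC, at y = 3, giving min AVC = 35 - 6·3 + 3^2 = ¥26.
Since P = ¥71 ≥ min AVC = ¥26, price covers variable cost and the firm should produce.
Set P = MC: 71 = 35 - 12y + 3y^2 → -36 - 12y + 3y^2 = 0. The roots are y = -2 and y = 6; the profit-maximizing output is on the rising part of MC, so y* = 6.
Check: AVC at y = 6 is ¥35 ≤ P, so revenue covers variable cost.
Profit = P·y − TC = 71·6 − 379 = ¥47.

Produce at y = 6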